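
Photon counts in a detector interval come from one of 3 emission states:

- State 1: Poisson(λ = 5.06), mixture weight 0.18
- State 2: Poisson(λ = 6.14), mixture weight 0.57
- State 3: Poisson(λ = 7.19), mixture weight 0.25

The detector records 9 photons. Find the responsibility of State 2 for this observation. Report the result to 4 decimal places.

0.5560

By Bayes' theorem, P(k | x) = P(Z=k) f_k(x) / Σ_j P(Z=j) f_j(x).
Component likelihoods at x = 9 photons:
  L_1 = 0.0380243
  L_2 = 0.0736519
  L_3 = 0.106714
Unnormalised posteriors:
  P(Z=1)·L_1 = 0.18 × 0.0380243 = 0.00684438
  P(Z=2)·L_2 = 0.57 × 0.0736519 = 0.0419816
  P(Z=3)·L_3 = 0.25 × 0.106714 = 0.0266784
Denominator: 0.00684438 + 0.0419816 + 0.0266784 = 0.0755044
P(State 2 | data) ≈ 0.5560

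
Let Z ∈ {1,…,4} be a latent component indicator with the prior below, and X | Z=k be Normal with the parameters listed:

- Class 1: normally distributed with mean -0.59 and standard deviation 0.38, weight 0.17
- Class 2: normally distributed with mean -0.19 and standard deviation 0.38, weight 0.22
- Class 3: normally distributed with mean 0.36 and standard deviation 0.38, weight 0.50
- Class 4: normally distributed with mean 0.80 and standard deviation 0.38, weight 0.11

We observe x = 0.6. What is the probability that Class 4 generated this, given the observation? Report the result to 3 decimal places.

The responsibility of component k is w_k f_k(x) divided by Σ_j w_j f_j(x).
Evaluate each component's likelihood at the observed value:
  L_1 = (1/(0.38·√(2π)))·exp(−(0.6−-0.59)²/(2·0.38²)) = 1.049848·exp(-4.90339) = 0.0077913
  L_2 = (1/(0.38·√(2π)))·exp(−(0.6−-0.19)²/(2·0.38²)) = 1.049848·exp(-2.16101) = 0.120952
  L_3 = (1/(0.38·√(2π)))·exp(−(0.6−0.36)²/(2·0.38²)) = 1.049848·exp(-0.19945) = 0.860019
  L_4 = (1/(0.38·√(2π)))·exp(−(0.6−0.80)²/(2·0.38²)) = 1.049848·exp(-0.13850) = 0.91406
Weight by the priors:
  w_1·L_1 = 0.17 × 0.0077913 = 0.00132452
  w_2·L_2 = 0.22 × 0.120952 = 0.0266093
  w_3·L_3 = 0.50 × 0.860019 = 0.43001
  w_4·L_4 = 0.11 × 0.91406 = 0.100547
Normaliser: 0.00132452 + 0.0266093 + 0.43001 + 0.100547 = 0.55849
Responsibility of Class 4: 0.100547 / 0.55849 ≈ 0.180

0.180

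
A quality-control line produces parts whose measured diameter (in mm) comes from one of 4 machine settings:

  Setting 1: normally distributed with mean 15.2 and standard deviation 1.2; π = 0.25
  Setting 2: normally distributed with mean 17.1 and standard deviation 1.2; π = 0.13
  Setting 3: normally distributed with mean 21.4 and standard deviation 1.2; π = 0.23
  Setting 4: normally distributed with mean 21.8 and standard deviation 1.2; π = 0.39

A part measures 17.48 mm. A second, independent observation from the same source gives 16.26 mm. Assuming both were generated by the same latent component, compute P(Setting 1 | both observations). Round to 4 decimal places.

Posterior ∝ prior × likelihood, so P(k | x) ∝ π_k f_k(x); normalise over all components.
Since both observations come from the same component, the likelihood for component k is f_k(x₁)·f_k(x₂).
  f_1 = [0.0546798] × [0.225058] = 0.0123061
  f_2 = [0.316194] × [0.260212] = 0.0822774
  f_3 = [0.0016015] × [3.44938e-05] = 5.52417e-08
  f_4 = [0.000509918] × [7.82595e-06] = 3.99059e-09
Weight by the priors:
  π_1·f_1 = 0.25 × 0.0123061 = 0.00307653
  π_2·f_2 = 0.13 × 0.0822774 = 0.0106961
  π_3·f_3 = 0.23 × 5.52417e-08 = 1.27056e-08
  π_4·f_4 = 0.39 × 3.99059e-09 = 1.55633e-09
Denominator: 0.00307653 + 0.0106961 + 1.27056e-08 + 1.55633e-09 = 0.0137726
P(Setting 1 | data) = 0.00307653 / 0.0137726 ≈ 0.2234

0.2234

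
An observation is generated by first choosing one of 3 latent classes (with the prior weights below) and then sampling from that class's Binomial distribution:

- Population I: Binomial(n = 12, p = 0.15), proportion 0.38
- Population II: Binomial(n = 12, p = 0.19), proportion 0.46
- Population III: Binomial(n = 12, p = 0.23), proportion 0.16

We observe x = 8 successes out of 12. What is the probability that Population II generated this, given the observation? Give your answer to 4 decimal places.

Apply Bayes' rule: the posterior for each component is proportional to its prior times its likelihood at x.
Component likelihoods at x = 8 successes out of 12:
  f_I = C(12,8)·0.15^8·0.85^4 = 495·2.56289e-07·0.522006 = 6.62233e-05
  f_II = C(12,8)·0.19^8·0.81^4 = 495·1.69836e-06·0.430467 = 0.000361888
  f_III = C(12,8)·0.23^8·0.77^4 = 495·7.8311e-06·0.35153 = 0.00136267
Prior × likelihood for each component:
  P(Z=I)·f_I = 0.38 × 6.62233e-05 = 2.51649e-05
  P(Z=II)·f_II = 0.46 × 0.000361888 = 0.000166468
  P(Z=III)·f_III = 0.16 × 0.00136267 = 0.000218027
Sum: 2.51649e-05 + 0.000166468 + 0.000218027 = 0.000409661
So the posterior for Population II is 0.000166468 / 0.000409661 ≈ 0.4064.

0.4064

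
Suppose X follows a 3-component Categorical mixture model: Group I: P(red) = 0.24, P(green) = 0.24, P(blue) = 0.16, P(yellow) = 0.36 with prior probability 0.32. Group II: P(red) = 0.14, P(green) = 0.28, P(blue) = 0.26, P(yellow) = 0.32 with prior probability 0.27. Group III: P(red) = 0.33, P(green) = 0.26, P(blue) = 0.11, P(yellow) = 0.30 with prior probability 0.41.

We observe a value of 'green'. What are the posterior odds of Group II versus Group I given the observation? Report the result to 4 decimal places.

Since P(k|x) ∝ π_k f_k(x), the posterior odds are π_i f_i(x) / (π_j f_j(x)).
Categorical probabilities:
  L_I = P(green | comp) = 0.24
  L_II = P(green | comp) = 0.28
  L_III = P(green | comp) = 0.26
0.0756 / 0.0768 ≈ 0.9844

0.9844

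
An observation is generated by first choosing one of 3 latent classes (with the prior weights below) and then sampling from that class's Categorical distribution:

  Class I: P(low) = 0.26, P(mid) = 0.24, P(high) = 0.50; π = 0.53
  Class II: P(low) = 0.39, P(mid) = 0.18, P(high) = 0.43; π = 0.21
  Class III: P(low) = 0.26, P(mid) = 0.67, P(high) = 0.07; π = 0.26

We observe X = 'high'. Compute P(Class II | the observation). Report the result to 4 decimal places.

The responsibility of component k is w_k f_k(x) divided by Σ_j w_j f_j(x).
Categorical probabilities:
  p_I = P(high | comp) = 0.50
  p_II = P(high | comp) = 0.43
  p_III = P(high | comp) = 0.07
Unnormalised posteriors:
  w_I·p_I = 0.53 × 0.5 = 0.265
  w_II·p_II = 0.21 × 0.43 = 0.0903
  w_III·p_III = 0.26 × 0.07 = 0.0182
Denominator: 0.265 + 0.0903 + 0.0182 = 0.3735
So the posterior for Class II is 0.0903 / 0.3735 ≈ 0.2418.

0.2418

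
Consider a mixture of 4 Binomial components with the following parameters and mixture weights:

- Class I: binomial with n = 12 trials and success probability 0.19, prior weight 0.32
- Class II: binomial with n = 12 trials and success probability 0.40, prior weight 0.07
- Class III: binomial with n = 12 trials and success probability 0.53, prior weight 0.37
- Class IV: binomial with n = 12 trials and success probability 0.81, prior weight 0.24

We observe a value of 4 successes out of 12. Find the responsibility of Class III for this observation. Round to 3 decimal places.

0.393

Apply Bayes' rule: the posterior for each component is proportional to its prior times its likelihood at x.
Evaluate each component's likelihood at the observed value:
  p_I = C(12,4)·0.19^4·0.81^8 = 495·0.00130321·0.185302 = 0.119536
  p_II = C(12,4)·0.40^4·0.60^8 = 495·0.0256·0.0167962 = 0.212841
  p_III = C(12,4)·0.53^4·0.47^8 = 495·0.0789048·0.00238113 = 0.0930018
  p_IV = C(12,4)·0.81^4·0.19^8 = 495·0.430467·1.69836e-06 = 0.000361888
Unnormalised posteriors:
  w_I·p_I = 0.32 × 0.119536 = 0.0382516
  w_II·p_II = 0.07 × 0.212841 = 0.0148989
  w_III·p_III = 0.37 × 0.0930018 = 0.0344107
  w_IV·p_IV = 0.24 × 0.000361888 = 8.68531e-05
Evidence: 0.0382516 + 0.0148989 + 0.0344107 + 8.68531e-05 = 0.087648
So the posterior for Class III is 0.0344107 / 0.087648 ≈ 0.393.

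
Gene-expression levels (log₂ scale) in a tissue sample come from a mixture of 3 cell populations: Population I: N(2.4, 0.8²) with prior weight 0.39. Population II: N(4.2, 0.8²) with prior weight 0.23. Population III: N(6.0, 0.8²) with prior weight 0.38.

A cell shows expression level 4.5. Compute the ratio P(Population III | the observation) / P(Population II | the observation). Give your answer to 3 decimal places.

Only the two components matter; the odds are (P(Z=i) f_i(x)) / (P(Z=j) f_j(x)).
Evaluate each component's likelihood at the observed value:
  L_I = (1/(0.8·√(2π)))·exp(−(4.5−2.4)²/(2·0.8²)) = 0.498678·exp(-3.44531) = 0.0159052
  L_II = (1/(0.8·√(2π)))·exp(−(4.5−4.2)²/(2·0.8²)) = 0.498678·exp(-0.07031) = 0.464819
  L_III = (1/(0.8·√(2π)))·exp(−(4.5−6.0)²/(2·0.8²)) = 0.498678·exp(-1.75781) = 0.0859828
Odds = (0.38/0.23) × (0.0859828/0.464819) = 1.65217 × 0.184981 ≈ 0.306

0.306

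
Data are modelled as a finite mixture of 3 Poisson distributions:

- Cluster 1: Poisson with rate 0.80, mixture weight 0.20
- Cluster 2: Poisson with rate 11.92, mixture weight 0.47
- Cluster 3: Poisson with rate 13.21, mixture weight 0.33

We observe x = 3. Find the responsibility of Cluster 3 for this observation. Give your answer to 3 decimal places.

0.026

By Bayes' theorem, P(k | x) = w_k f_k(x) / Σ_j w_j f_j(x).
Component likelihoods at x = 3:
  f_1 = 0.0383427
  f_2 = 0.00187883
  f_3 = 0.000703926
Weight by the priors:
  w_1·f_1 = 0.20 × 0.0383427 = 0.00766855
  w_2·f_2 = 0.47 × 0.00187883 = 0.00088305
  w_3·f_3 = 0.33 × 0.000703926 = 0.000232296
Evidence: 0.00766855 + 0.00088305 + 0.000232296 = 0.00878389
So the posterior for Cluster 3 is 0.000232296 / 0.00878389 ≈ 0.026.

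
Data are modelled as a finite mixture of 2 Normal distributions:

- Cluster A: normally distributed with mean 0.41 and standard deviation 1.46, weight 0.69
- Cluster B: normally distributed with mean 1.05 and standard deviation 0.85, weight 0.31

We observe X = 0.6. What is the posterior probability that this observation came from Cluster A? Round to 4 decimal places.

By Bayes' theorem, P(k | x) = π_k f_k(x) / Σ_j π_j f_j(x).
Normal densities:
  L_A = 0.270944
  L_B = 0.407971
Unnormalised posteriors:
  π_A·L_A = 0.69 × 0.270944 = 0.186951
  π_B·L_B = 0.31 × 0.407971 = 0.126471
Marginal: 0.186951 + 0.126471 = 0.313423
P(Cluster A | 0.6) = 0.186951 / 0.313423 ≈ 0.5965

0.5965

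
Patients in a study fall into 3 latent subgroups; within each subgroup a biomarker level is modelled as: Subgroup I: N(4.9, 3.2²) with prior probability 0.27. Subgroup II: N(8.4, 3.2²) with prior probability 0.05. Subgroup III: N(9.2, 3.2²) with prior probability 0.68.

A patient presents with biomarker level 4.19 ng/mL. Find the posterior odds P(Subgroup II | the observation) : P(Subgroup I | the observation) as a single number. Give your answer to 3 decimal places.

Only the two components matter; the odds are (π_i f_i(x)) / (π_j f_j(x)).
Normal densities:
  f_I = 0.121638
  f_II = 0.0524695
  f_III = 0.036601
Odds = (0.05/0.27) × (0.0524695/0.121638) = 0.185185 × 0.431357 ≈ 0.080

0.080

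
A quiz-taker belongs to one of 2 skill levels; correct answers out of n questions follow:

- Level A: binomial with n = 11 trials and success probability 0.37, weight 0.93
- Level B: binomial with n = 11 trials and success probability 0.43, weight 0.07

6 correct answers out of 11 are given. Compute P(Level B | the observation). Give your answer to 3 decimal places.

0.101

The responsibility of component k is P(Z=k) f_k(x) divided by Σ_j P(Z=j) f_j(x).
Binomial probabilities:
  p_A = 0.11764
  p_B = 0.175722
Unnormalised posteriors:
  P(Z=A)·p_A = 0.93 × 0.11764 = 0.109405
  P(Z=B)·p_B = 0.07 × 0.175722 = 0.0123006
Denominator: 0.109405 + 0.0123006 = 0.121706
P(Level B | data) ≈ 0.101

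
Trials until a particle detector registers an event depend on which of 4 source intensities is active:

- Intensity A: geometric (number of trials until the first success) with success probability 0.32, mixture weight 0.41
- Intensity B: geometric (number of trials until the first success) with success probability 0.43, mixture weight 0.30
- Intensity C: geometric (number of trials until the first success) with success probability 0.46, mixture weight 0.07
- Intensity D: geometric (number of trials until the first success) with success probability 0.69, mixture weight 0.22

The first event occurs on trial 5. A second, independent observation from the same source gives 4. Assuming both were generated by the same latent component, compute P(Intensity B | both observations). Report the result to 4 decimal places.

Apply Bayes' rule: the posterior for each component is proportional to its prior times its likelihood at x.
Since both observations come from the same component, the likelihood for component k is f_k(x₁)·f_k(x₂).
  p_A = [0.32·(1−0.32)^4 = 0.32·0.213814 = 0.0684204] × [0.100618] = 0.00688434
  p_B = [0.43·(1−0.43)^4 = 0.43·0.10556 = 0.0453908] × [0.079633] = 0.00361461
  p_C = [0.46·(1−0.46)^4 = 0.46·0.0850306 = 0.0391141] × [0.0724334] = 0.00283317
  p_D = [0.69·(1−0.69)^4 = 0.69·0.00923521 = 0.00637229] × [0.0205558] = 0.000130988
Prior × likelihood for each component:
  π_A·p_A = 0.41 × 0.00688434 = 0.00282258
  π_B·p_B = 0.30 × 0.00361461 = 0.00108438
  π_C·p_C = 0.07 × 0.00283317 = 0.000198322
  π_D·p_D = 0.22 × 0.000130988 = 2.88173e-05
Normaliser: 0.00282258 + 0.00108438 + 0.000198322 + 2.88173e-05 = 0.0041341
P(Intensity B | x) ≈ 0.2623

0.2623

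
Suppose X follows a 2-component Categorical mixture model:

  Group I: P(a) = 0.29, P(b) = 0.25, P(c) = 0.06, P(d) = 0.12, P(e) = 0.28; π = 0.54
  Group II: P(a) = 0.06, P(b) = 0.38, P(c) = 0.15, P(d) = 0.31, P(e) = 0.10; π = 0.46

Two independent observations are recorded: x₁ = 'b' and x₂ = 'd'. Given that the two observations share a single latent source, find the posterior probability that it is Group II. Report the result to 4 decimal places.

0.7698

P(component k | x) = P(Z=k)·f_k(x) / marginal(x), where marginal(x) = Σ_j P(Z=j)·f_j(x).
Since both observations come from the same component, the likelihood for component k is f_k(x₁)·f_k(x₂).
  f_I = [P(b | comp) = 0.25] × [0.12] = 0.03
  f_II = [P(b | comp) = 0.38] × [0.31] = 0.1178
Multiply by the mixture weights:
  P(Z=I)·f_I = 0.54 × 0.03 = 0.0162
  P(Z=II)·f_II = 0.46 × 0.1178 = 0.054188
Normaliser: 0.0162 + 0.054188 = 0.070388
P(Group II | x₁, x₂) = 0.054188 / 0.070388 ≈ 0.7698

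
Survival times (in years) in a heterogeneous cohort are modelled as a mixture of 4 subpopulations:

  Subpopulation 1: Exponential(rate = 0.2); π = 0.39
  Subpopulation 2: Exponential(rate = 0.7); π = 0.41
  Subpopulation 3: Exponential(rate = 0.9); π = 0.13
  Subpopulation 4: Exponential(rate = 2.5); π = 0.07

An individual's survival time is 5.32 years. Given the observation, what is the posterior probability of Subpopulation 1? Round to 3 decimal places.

Posterior ∝ prior × likelihood, so P(k | x) ∝ π_k f_k(x); normalise over all components.
Evaluate each component's likelihood at the observed value:
  L_1 = 0.2·e^(−0.2·5.32) = 0.2·e^(−1.0640) = 0.0690146
  L_2 = 0.7·e^(−0.7·5.32) = 0.7·e^(−3.7240) = 0.0168961
  L_3 = 0.9·e^(−0.9·5.32) = 0.9·e^(−4.7880) = 0.00749619
  L_4 = 2.5·e^(−2.5·5.32) = 2.5·e^(−13.3000) = 4.18623e-06
Prior × likelihood for each component:
  π_1·L_1 = 0.39 × 0.0690146 = 0.0269157
  π_2·L_2 = 0.41 × 0.0168961 = 0.00692738
  π_3·L_3 = 0.13 × 0.00749619 = 0.000974505
  π_4·L_4 = 0.07 × 4.18623e-06 = 2.93036e-07
Evidence: 0.0269157 + 0.00692738 + 0.000974505 + 2.93036e-07 = 0.0348179
P(Subpopulation 1 | data) ≈ 0.773

0.773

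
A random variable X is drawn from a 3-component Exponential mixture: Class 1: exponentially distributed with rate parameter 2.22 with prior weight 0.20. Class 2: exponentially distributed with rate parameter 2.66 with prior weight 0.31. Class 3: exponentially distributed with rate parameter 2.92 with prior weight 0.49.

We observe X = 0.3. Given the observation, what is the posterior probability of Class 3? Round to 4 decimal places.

Posterior ∝ prior × likelihood, so P(k | x) ∝ P(Z=k) f_k(x); normalise over all components.
Exponential densities:
  p_1 = 2.22·e^(−2.22·0.3) = 2.22·e^(−0.6660) = 1.14055
  p_2 = 2.66·e^(−2.66·0.3) = 2.66·e^(−0.7980) = 1.19761
  p_3 = 2.92·e^(−2.92·0.3) = 2.92·e^(−0.8760) = 1.21602
Unnormalised posteriors:
  P(Z=1)·p_1 = 0.20 × 1.14055 = 0.228109
  P(Z=2)·p_2 = 0.31 × 1.19761 = 0.371258
  P(Z=3)·p_3 = 0.49 × 1.21602 = 0.59585
Denominator: 0.228109 + 0.371258 + 0.59585 = 1.19522
Responsibility of Class 3: 0.59585 / 1.19522 ≈ 0.4985

0.4985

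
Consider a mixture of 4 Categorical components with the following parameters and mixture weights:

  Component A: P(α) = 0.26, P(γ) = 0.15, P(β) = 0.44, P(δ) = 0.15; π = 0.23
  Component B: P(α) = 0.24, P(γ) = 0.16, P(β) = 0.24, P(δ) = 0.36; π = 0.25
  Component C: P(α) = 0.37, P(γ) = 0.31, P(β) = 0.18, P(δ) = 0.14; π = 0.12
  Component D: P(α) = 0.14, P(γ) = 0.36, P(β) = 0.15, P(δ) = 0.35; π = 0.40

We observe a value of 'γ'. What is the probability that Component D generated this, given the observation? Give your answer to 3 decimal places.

Apply Bayes' rule: the posterior for each component is proportional to its prior times its likelihood at x.
Component likelihoods at x = 'γ':
  L_A = P(γ | comp) = 0.15
  L_B = P(γ | comp) = 0.16
  L_C = P(γ | comp) = 0.31
  L_D = P(γ | comp) = 0.36
Multiply by the mixture weights:
  π_A·L_A = 0.23 × 0.15 = 0.0345
  π_B·L_B = 0.25 × 0.16 = 0.04
  π_C·L_C = 0.12 × 0.31 = 0.0372
  π_D·L_D = 0.40 × 0.36 = 0.144
Denominator: 0.0345 + 0.04 + 0.0372 + 0.144 = 0.2557
Responsibility of Component D: 0.144 / 0.2557 ≈ 0.563

0.563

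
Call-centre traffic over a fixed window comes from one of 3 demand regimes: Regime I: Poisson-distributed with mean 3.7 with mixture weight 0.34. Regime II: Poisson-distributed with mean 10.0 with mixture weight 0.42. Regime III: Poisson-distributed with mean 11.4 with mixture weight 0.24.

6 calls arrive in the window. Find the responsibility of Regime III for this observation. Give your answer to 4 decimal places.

0.1267

P(component k | x) = P(Z=k)·f_k(x) / marginal(x), where marginal(x) = Σ_j P(Z=j)·f_j(x).
Component likelihoods at x = 6 calls:
  p_I = e^(−3.7)·3.7^6/6! = 0.0881025
  p_II = e^(−10.0)·10.0^6/6! = 0.0630555
  p_III = e^(−11.4)·11.4^6/6! = 0.0341303
Unnormalised posteriors:
  P(Z=I)·p_I = 0.34 × 0.0881025 = 0.0299549
  P(Z=II)·p_II = 0.42 × 0.0630555 = 0.0264833
  P(Z=III)·p_III = 0.24 × 0.0341303 = 0.00819126
Sum: 0.0299549 + 0.0264833 + 0.00819126 = 0.0646294
So the posterior for Regime III is 0.00819126 / 0.0646294 ≈ 0.1267.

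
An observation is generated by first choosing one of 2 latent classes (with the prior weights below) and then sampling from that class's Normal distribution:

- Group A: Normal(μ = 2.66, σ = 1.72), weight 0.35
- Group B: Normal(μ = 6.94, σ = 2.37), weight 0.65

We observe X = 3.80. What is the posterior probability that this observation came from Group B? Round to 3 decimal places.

P(component k | x) = P(Z=k)·f_k(x) / marginal(x), where marginal(x) = Σ_j P(Z=j)·f_j(x).
Component likelihoods at x = 3.80:
  f_A = 0.186205
  f_B = 0.0699831
Multiply by the mixture weights:
  P(Z=A)·f_A = 0.35 × 0.186205 = 0.0651717
  P(Z=B)·f_B = 0.65 × 0.0699831 = 0.045489
Normaliser: 0.0651717 + 0.045489 = 0.110661
Responsibility of Group B: 0.045489 / 0.110661 ≈ 0.411

0.411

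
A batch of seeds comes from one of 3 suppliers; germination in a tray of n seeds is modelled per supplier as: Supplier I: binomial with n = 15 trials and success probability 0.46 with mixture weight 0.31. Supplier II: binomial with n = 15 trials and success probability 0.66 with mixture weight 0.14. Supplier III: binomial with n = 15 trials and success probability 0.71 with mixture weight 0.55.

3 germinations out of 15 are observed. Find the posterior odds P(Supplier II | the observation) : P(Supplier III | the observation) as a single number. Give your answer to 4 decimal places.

1.3791

Only the two components matter; the odds are (w_i f_i(x)) / (w_j f_j(x)).
Component likelihoods at x = 3 germinations out of 15:
  f_I = C(15,3)·0.46^3·0.54^12 = 455·0.097336·0.000614788 = 0.0272276
  f_II = C(15,3)·0.66^3·0.34^12 = 455·0.287496·2.38642e-06 = 0.000312169
  f_III = C(15,3)·0.71^3·0.29^12 = 455·0.357911·3.53815e-07 = 5.76186e-05
Posterior odds = (w_II·f_II) / (w_III·f_III) = (0.14·0.000312169) / (0.55·5.76186e-05) = 4.37037e-05 / 3.16902e-05 ≈ 1.3791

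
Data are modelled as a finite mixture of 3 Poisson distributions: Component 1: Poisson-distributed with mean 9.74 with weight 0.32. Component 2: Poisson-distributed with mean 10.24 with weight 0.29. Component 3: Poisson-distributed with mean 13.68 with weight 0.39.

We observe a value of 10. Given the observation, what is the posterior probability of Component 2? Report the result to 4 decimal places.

Posterior ∝ prior × likelihood, so P(k | x) ∝ π_k f_k(x); normalise over all components.
Evaluate each component's likelihood at the observed value:
  p_1 = 0.12468
  p_2 = 0.124756
  p_3 = 0.0724352
Prior × likelihood for each component:
  π_1·p_1 = 0.32 × 0.12468 = 0.0398977
  π_2·p_2 = 0.29 × 0.124756 = 0.0361792
  π_3·p_3 = 0.39 × 0.0724352 = 0.0282497
Normaliser: 0.0398977 + 0.0361792 + 0.0282497 = 0.104327
P(Component 2 | x) = 0.0361792 / 0.104327 ≈ 0.3468

0.3468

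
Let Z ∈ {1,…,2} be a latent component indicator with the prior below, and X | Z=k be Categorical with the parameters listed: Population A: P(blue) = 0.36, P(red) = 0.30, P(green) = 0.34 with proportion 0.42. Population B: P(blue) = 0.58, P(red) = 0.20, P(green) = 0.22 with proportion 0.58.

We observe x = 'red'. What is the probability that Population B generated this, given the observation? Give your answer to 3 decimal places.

Apply Bayes' rule: the posterior for each component is proportional to its prior times its likelihood at x.
Component likelihoods at x = 'red':
  f_A = 0.3
  f_B = 0.2
Multiply by the mixture weights:
  π_A·f_A = 0.42 × 0.3 = 0.126
  π_B·f_B = 0.58 × 0.2 = 0.116
Marginal: 0.126 + 0.116 = 0.242
P(Population B | data) ≈ 0.479

0.479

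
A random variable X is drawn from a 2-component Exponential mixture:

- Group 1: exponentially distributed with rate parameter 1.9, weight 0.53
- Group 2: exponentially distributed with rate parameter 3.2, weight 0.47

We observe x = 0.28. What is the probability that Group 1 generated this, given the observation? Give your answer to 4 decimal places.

0.4907

P(component k | x) = w_k·f_k(x) / marginal(x), where marginal(x) = Σ_j w_j·f_j(x).
Component likelihoods at x = 0.28:
  f_1 = 1.11611
  f_2 = 1.30624
Multiply by the mixture weights:
  w_1·f_1 = 0.53 × 1.11611 = 0.591541
  w_2·f_2 = 0.47 × 1.30624 = 0.613932
Sum: 0.591541 + 0.613932 = 1.20547
Responsibility of Group 1: 0.591541 / 1.20547 ≈ 0.4907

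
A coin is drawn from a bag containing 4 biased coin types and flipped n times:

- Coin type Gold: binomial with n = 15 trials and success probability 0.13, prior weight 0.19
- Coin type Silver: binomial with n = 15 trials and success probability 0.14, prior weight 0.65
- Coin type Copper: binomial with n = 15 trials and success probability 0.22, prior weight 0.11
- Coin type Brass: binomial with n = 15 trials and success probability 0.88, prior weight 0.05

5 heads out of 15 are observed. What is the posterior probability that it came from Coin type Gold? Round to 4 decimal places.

Posterior ∝ prior × likelihood, so P(k | x) ∝ w_k f_k(x); normalise over all components.
Evaluate each component's likelihood at the observed value:
  p_Gold = C(15,5)·0.13^5·0.87^10 = 3003·3.71293e-05·0.248423 = 0.027699
  p_Silver = C(15,5)·0.14^5·0.86^10 = 3003·5.37824e-05·0.221302 = 0.0357421
  p_Copper = C(15,5)·0.22^5·0.78^10 = 3003·0.000515363·0.0833578 = 0.129007
  p_Brass = C(15,5)·0.88^5·0.12^10 = 3003·0.527732·6.19174e-10 = 9.81253e-07
Unnormalised posteriors:
  w_Gold·p_Gold = 0.19 × 0.027699 = 0.00526282
  w_Silver·p_Silver = 0.65 × 0.0357421 = 0.0232324
  w_Copper·p_Copper = 0.11 × 0.129007 = 0.0141908
  w_Brass·p_Brass = 0.05 × 9.81253e-07 = 4.90627e-08
Evidence: 0.00526282 + 0.0232324 + 0.0141908 + 4.90627e-08 = 0.042686
Responsibility of Coin type Gold: 0.00526282 / 0.042686 ≈ 0.1233

0.1233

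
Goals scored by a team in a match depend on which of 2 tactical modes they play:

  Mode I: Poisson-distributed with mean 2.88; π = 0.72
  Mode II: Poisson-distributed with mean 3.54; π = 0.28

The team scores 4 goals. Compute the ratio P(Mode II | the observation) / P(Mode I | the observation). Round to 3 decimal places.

Since P(k|x) ∝ P(Z=k) f_k(x), the posterior odds are P(Z=i) f_i(x) / (P(Z=j) f_j(x)).
Evaluate each component's likelihood at the observed value:
  f_I = e^(−2.88)·2.88^4/4! = 0.160913
  f_II = e^(−3.54)·3.54^4/4! = 0.189845
0.0531566 / 0.115857 ≈ 0.459

0.459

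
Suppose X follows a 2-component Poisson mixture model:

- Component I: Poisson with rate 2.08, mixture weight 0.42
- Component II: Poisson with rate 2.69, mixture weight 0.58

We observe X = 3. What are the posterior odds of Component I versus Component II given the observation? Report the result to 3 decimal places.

Posterior odds = (π_i f_i(x)) / (π_j f_j(x)); the normalising sum cancels.
Component likelihoods at x = 3:
  p_I = e^(−2.08)·2.08^3/3! = 0.187373
  p_II = e^(−2.69)·2.69^3/3! = 0.220218
Posterior odds = (π_I·p_I) / (π_II·p_II) = (0.42·0.187373) / (0.58·0.220218) = 0.0786965 / 0.127727 ≈ 0.616

0.616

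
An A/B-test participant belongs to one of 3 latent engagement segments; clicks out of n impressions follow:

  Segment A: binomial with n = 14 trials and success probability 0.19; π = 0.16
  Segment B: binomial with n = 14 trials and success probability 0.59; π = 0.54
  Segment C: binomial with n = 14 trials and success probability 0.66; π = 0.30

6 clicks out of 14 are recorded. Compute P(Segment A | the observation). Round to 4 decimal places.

Apply Bayes' rule: the posterior for each component is proportional to its prior times its likelihood at x.
Component likelihoods at x = 6 clicks out of 14:
  p_A = 0.0261792
  p_B = 0.101144
  p_C = 0.0443252
Unnormalised posteriors:
  P(Z=A)·p_A = 0.16 × 0.0261792 = 0.00418868
  P(Z=B)·p_B = 0.54 × 0.101144 = 0.0546175
  P(Z=C)·p_C = 0.30 × 0.0443252 = 0.0132975
Normaliser: 0.00418868 + 0.0546175 + 0.0132975 = 0.0721038
So the posterior for Segment A is 0.00418868 / 0.0721038 ≈ 0.0581.

0.0581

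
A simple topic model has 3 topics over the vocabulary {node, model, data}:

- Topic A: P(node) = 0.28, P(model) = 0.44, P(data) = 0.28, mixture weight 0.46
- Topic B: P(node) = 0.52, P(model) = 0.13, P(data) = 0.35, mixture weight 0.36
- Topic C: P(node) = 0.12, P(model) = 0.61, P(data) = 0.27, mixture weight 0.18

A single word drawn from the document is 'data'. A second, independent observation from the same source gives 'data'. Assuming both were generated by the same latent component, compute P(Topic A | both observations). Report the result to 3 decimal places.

Apply Bayes' rule: the posterior for each component is proportional to its prior times its likelihood at x.
Since both observations come from the same component, the likelihood for component k is f_k(x₁)·f_k(x₂).
  p_A = [P(data | comp) = 0.28] × [0.28] = 0.0784
  p_B = [P(data | comp) = 0.35] × [0.35] = 0.1225
  p_C = [P(data | comp) = 0.27] × [0.27] = 0.0729
Prior × likelihood for each component:
  P(Z=A)·p_A = 0.46 × 0.0784 = 0.036064
  P(Z=B)·p_B = 0.36 × 0.1225 = 0.0441
  P(Z=C)·p_C = 0.18 × 0.0729 = 0.013122
Marginal: 0.036064 + 0.0441 + 0.013122 = 0.093286
So the posterior for Topic A is 0.036064 / 0.093286 ≈ 0.387.

0.387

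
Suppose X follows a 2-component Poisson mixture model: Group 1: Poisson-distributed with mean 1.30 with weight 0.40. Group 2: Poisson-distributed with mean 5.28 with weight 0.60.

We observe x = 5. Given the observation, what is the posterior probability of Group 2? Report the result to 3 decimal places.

P(component k | x) = P(Z=k)·f_k(x) / marginal(x), where marginal(x) = Σ_j P(Z=j)·f_j(x).
Poisson probabilities:
  f_1 = e^(−1.30)·1.30^5/5! = 0.00843243
  f_2 = e^(−5.28)·5.28^5/5! = 0.174146
Weight by the priors:
  P(Z=1)·f_1 = 0.40 × 0.00843243 = 0.00337297
  P(Z=2)·f_2 = 0.60 × 0.174146 = 0.104488
Sum: 0.00337297 + 0.104488 = 0.107861
So the posterior for Group 2 is 0.104488 / 0.107861 ≈ 0.969.

0.969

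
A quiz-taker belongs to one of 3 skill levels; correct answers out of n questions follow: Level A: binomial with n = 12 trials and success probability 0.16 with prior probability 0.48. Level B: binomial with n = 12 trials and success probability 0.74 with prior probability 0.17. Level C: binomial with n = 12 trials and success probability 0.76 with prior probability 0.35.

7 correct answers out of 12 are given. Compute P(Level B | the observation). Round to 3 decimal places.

0.372

The responsibility of component k is w_k f_k(x) divided by Σ_j w_j f_j(x).
Component likelihoods at x = 7 correct answers out of 12:
  L_A = C(12,7)·0.16^7·0.84^5 = 792·2.68435e-06·0.418212 = 0.000889122
  L_B = C(12,7)·0.74^7·0.26^5 = 792·0.121513·0.00118814 = 0.114344
  L_C = C(12,7)·0.76^7·0.24^5 = 792·0.146452·0.000796262 = 0.0923584
Prior × likelihood for each component:
  w_A·L_A = 0.48 × 0.000889122 = 0.000426779
  w_B·L_B = 0.17 × 0.114344 = 0.0194385
  w_C·L_C = 0.35 × 0.0923584 = 0.0323255
Evidence: 0.000426779 + 0.0194385 + 0.0323255 = 0.0521907
P(Level B | data) = 0.0194385 / 0.0521907 ≈ 0.372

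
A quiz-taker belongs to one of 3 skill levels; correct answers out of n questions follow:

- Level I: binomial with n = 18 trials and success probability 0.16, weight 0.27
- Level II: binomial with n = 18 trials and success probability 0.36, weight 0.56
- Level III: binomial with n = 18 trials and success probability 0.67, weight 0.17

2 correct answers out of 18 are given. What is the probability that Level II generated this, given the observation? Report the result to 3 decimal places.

0.119

The responsibility of component k is w_k f_k(x) divided by Σ_j w_j f_j(x).
Evaluate each component's likelihood at the observed value:
  p_I = 0.240658
  p_II = 0.01571
  p_III = 1.35851e-06
Weight by the priors:
  w_I·p_I = 0.27 × 0.240658 = 0.0649776
  w_II·p_II = 0.56 × 0.01571 = 0.0087976
  w_III·p_III = 0.17 × 1.35851e-06 = 2.30947e-07
Marginal: 0.0649776 + 0.0087976 + 2.30947e-07 = 0.0737754
P(Level II | 2 correct answers out of 18) ≈ 0.119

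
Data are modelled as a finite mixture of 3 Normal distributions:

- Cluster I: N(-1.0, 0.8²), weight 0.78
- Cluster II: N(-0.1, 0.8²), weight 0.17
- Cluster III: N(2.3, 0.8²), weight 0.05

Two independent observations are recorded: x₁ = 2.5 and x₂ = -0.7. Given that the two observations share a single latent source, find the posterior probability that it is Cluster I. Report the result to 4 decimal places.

0.0680

Apply Bayes' rule: the posterior for each component is proportional to its prior times its likelihood at x.
Since both observations come from the same component, the likelihood for component k is f_k(x₁)·f_k(x₂).
  p_I = [(1/(0.8·√(2π)))·exp(−(2.5−-1.0)²/(2·0.8²)) = 0.498678·exp(-9.57031) = 3.47925e-05] × [0.464819] = 1.61722e-05
  p_II = [(1/(0.8·√(2π)))·exp(−(2.5−-0.1)²/(2·0.8²)) = 0.498678·exp(-5.28125) = 0.00253631] × [0.376422] = 0.000954722
  p_III = [(1/(0.8·√(2π)))·exp(−(2.5−2.3)²/(2·0.8²)) = 0.498678·exp(-0.03125) = 0.483335] × [0.000440745] = 0.000213027
Multiply by the mixture weights:
  π_I·p_I = 0.78 × 1.61722e-05 = 1.26143e-05
  π_II·p_II = 0.17 × 0.000954722 = 0.000162303
  π_III·p_III = 0.05 × 0.000213027 = 1.06514e-05
Sum: 1.26143e-05 + 0.000162303 + 1.06514e-05 = 0.000185569
So the posterior for Cluster I is 1.26143e-05 / 0.000185569 ≈ 0.0680.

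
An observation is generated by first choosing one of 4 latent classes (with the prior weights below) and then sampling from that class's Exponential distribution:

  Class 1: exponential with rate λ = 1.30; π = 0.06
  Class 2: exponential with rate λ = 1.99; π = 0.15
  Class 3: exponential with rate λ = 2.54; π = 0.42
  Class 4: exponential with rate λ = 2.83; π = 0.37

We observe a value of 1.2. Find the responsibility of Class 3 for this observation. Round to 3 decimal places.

P(component k | x) = π_k·f_k(x) / marginal(x), where marginal(x) = Σ_j π_j·f_j(x).
Component likelihoods at x = 1.2:
  f_1 = 1.30·e^(−1.30·1.2) = 1.30·e^(−1.5600) = 0.273177
  f_2 = 1.99·e^(−1.99·1.2) = 1.99·e^(−2.3880) = 0.182708
  f_3 = 2.54·e^(−2.54·1.2) = 2.54·e^(−3.0480) = 0.120532
  f_4 = 2.83·e^(−2.83·1.2) = 2.83·e^(−3.3960) = 0.0948249
Prior × likelihood for each component:
  π_1·f_1 = 0.06 × 0.273177 = 0.0163906
  π_2·f_2 = 0.15 × 0.182708 = 0.0274062
  π_3·f_3 = 0.42 × 0.120532 = 0.0506236
  π_4·f_4 = 0.37 × 0.0948249 = 0.0350852
Normaliser: 0.0163906 + 0.0274062 + 0.0506236 + 0.0350852 = 0.129506
P(Class 3 | x) ≈ 0.391

0.391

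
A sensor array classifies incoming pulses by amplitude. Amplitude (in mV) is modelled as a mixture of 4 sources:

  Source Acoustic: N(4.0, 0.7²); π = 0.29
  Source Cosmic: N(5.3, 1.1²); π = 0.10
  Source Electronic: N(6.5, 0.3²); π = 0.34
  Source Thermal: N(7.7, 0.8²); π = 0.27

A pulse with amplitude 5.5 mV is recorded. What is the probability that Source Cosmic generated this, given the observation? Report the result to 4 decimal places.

0.6244

Apply Bayes' rule: the posterior for each component is proportional to its prior times its likelihood at x.
Normal densities:
  L_Acoustic = (1/(0.7·√(2π)))·exp(−(5.5−4.0)²/(2·0.7²)) = 0.569918·exp(-2.29592) = 0.057373
  L_Cosmic = (1/(1.1·√(2π)))·exp(−(5.5−5.3)²/(2·1.1²)) = 0.362675·exp(-0.01653) = 0.356729
  L_Electronic = (1/(0.3·√(2π)))·exp(−(5.5−6.5)²/(2·0.3²)) = 1.329808·exp(-5.55556) = 0.00514093
  L_Thermal = (1/(0.8·√(2π)))·exp(−(5.5−7.7)²/(2·0.8²)) = 0.498678·exp(-3.78125) = 0.011367
Prior × likelihood for each component:
  P(Z=Acoustic)·L_Acoustic = 0.29 × 0.057373 = 0.0166382
  P(Z=Cosmic)·L_Cosmic = 0.10 × 0.356729 = 0.0356729
  P(Z=Electronic)·L_Electronic = 0.34 × 0.00514093 = 0.00174792
  P(Z=Thermal)·L_Thermal = 0.27 × 0.011367 = 0.00306908
Normaliser: 0.0166382 + 0.0356729 + 0.00174792 + 0.00306908 = 0.0571281
So the posterior for Source Cosmic is 0.0356729 / 0.0571281 ≈ 0.6244.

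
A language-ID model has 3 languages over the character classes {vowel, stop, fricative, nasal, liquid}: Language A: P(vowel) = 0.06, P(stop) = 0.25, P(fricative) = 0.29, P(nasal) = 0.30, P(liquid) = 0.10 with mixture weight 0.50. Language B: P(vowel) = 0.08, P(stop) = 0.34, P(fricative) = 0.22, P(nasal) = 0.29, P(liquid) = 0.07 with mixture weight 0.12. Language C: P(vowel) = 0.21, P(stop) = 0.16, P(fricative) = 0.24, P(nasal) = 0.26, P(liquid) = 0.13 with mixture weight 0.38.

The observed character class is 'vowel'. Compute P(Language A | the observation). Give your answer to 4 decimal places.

0.2513

P(component k | x) = π_k·f_k(x) / marginal(x), where marginal(x) = Σ_j π_j·f_j(x).
Categorical probabilities:
  p_A = 0.06
  p_B = 0.08
  p_C = 0.21
Weight by the priors:
  π_A·p_A = 0.50 × 0.06 = 0.03
  π_B·p_B = 0.12 × 0.08 = 0.0096
  π_C·p_C = 0.38 × 0.21 = 0.0798
Normaliser: 0.03 + 0.0096 + 0.0798 = 0.1194
Responsibility of Language A: 0.03 / 0.1194 ≈ 0.2513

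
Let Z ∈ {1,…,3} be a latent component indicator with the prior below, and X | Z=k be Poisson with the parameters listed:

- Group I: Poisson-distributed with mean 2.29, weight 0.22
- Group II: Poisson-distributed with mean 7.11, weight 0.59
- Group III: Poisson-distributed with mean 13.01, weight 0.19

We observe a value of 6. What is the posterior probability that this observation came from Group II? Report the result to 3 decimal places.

Posterior ∝ prior × likelihood, so P(k | x) ∝ π_k f_k(x); normalise over all components.
Poisson probabilities:
  f_I = e^(−2.29)·2.29^6/6! = 0.0202836
  f_II = e^(−7.11)·7.11^6/6! = 0.146572
  f_III = e^(−13.01)·13.01^6/6! = 0.0150716
Multiply by the mixture weights:
  π_I·f_I = 0.22 × 0.0202836 = 0.0044624
  π_II·f_II = 0.59 × 0.146572 = 0.0864775
  π_III·f_III = 0.19 × 0.0150716 = 0.00286361
Denominator: 0.0044624 + 0.0864775 + 0.00286361 = 0.0938036
So the posterior for Group II is 0.0864775 / 0.0938036 ≈ 0.922.

0.922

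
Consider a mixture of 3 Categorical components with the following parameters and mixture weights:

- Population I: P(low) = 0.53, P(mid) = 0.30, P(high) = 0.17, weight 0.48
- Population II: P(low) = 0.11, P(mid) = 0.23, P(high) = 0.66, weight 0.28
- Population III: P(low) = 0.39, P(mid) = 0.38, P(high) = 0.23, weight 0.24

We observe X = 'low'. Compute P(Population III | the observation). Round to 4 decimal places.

Posterior ∝ prior × likelihood, so P(k | x) ∝ P(Z=k) f_k(x); normalise over all components.
Evaluate each component's likelihood at the observed value:
  p_I = P(low | comp) = 0.53
  p_II = P(low | comp) = 0.11
  p_III = P(low | comp) = 0.39
Weight by the priors:
  P(Z=I)·p_I = 0.48 × 0.53 = 0.2544
  P(Z=II)·p_II = 0.28 × 0.11 = 0.0308
  P(Z=III)·p_III = 0.24 × 0.39 = 0.0936
Marginal: 0.2544 + 0.0308 + 0.0936 = 0.3788
Responsibility of Population III: 0.0936 / 0.3788 ≈ 0.2471

0.2471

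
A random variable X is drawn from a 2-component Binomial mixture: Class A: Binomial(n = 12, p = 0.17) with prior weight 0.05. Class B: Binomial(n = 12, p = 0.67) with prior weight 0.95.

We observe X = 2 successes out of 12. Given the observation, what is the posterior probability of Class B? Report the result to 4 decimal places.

Apply Bayes' rule: the posterior for each component is proportional to its prior times its likelihood at x.
Component likelihoods at x = 2 successes out of 12:
  p_A = 0.295953
  p_B = 0.000453767
Unnormalised posteriors:
  π_A·p_A = 0.05 × 0.295953 = 0.0147976
  π_B·p_B = 0.95 × 0.000453767 = 0.000431079
Normaliser: 0.0147976 + 0.000431079 = 0.0152287
P(Class B | the observation) = 0.000431079 / 0.0152287 ≈ 0.0283

0.0283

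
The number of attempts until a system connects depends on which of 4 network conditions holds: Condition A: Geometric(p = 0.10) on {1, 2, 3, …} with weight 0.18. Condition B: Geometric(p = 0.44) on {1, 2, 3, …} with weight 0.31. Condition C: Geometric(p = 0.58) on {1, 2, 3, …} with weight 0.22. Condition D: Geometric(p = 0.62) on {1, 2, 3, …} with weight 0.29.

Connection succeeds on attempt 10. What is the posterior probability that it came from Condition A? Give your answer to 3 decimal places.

0.895

Posterior ∝ prior × likelihood, so P(k | x) ∝ w_k f_k(x); normalise over all components.
Geometric probabilities:
  L_A = 0.038742
  L_B = 0.00238311
  L_C = 0.000235869
  L_D = 0.000102434
Weight by the priors:
  w_A·L_A = 0.18 × 0.038742 = 0.00697357
  w_B·L_B = 0.31 × 0.00238311 = 0.000738766
  w_C·L_C = 0.22 × 0.000235869 = 5.18913e-05
  w_D·L_D = 0.29 × 0.000102434 = 2.97059e-05
Sum: 0.00697357 + 0.000738766 + 5.18913e-05 + 2.97059e-05 = 0.00779393
P(Condition A | the observation) = 0.00697357 / 0.00779393 ≈ 0.895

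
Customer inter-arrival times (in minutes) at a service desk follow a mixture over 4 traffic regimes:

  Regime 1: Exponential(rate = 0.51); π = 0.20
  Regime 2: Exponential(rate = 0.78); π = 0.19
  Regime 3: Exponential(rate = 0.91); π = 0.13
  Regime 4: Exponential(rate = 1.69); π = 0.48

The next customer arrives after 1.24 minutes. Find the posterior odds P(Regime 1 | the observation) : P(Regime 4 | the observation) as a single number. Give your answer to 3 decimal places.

Since P(k|x) ∝ P(Z=k) f_k(x), the posterior odds are P(Z=i) f_i(x) / (P(Z=j) f_j(x)).
Component likelihoods at x = 1.24 minutes:
  L_1 = 0.270971
  L_2 = 0.296514
  L_3 = 0.294431
  L_4 = 0.207864
Odds = (0.20/0.48) × (0.270971/0.207864) = 0.416667 × 1.3036 ≈ 0.543

0.543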